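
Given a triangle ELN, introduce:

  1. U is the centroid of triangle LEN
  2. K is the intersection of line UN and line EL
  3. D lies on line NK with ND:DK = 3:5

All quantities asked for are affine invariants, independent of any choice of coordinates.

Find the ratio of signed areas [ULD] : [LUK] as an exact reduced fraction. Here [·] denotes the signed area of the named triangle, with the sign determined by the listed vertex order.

[ULD]:[LUK] = 7/8

Set E = (0, 0), L = (1, 0), N = (0, 1); any affine frame gives the same invariant.
1. U is the centroid of triangle LEN ⇒ U = (1/3, 1/3)
2. K is the intersection of line UN and line EL ⇒ K = (1/2, 0)
3. D lies on line NK with ND:DK = 3:5 ⇒ D = (3/16, 5/8)
2·[ULD] = 7/48, 2·[LUK] = 1/6
[ULD]:[LUK] = 7/48:1/6 = 7/8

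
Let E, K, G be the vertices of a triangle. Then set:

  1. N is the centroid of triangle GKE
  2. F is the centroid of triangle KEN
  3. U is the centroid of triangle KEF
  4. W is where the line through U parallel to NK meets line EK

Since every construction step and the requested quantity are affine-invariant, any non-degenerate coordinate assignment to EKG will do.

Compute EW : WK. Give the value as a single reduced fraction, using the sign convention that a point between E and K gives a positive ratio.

Set E = (0, 0), K = (1, 0), G = (0, 1); any affine frame gives the same invariant.
1. N is the centroid of triangle GKE ⇒ N = (1/3, 1/3)
2. F is the centroid of triangle KEN ⇒ F = (4/9, 1/9)
3. U is the centroid of triangle KEF ⇒ U = (13/27, 1/27)
4. W is where the line through U parallel to NK meets line EK ⇒ W = (5/9, 0)
W = E + t·(K−E) with t = 5/9, so EW:WK = t:(1−t) = 5/9:4/9

EW:WK = 5/4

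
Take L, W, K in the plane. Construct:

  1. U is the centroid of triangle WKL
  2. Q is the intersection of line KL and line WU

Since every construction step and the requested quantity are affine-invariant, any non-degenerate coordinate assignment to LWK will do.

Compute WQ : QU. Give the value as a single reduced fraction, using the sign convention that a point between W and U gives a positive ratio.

Choose coordinates L = (0, 0), W = (1, 0), K = (0, 1).
1. U is the centroid of triangle WKL ⇒ U = (1/3, 1/3)
2. Q is the intersection of line KL and line WU ⇒ Q = (0, 1/2)
Q = W + t·(U−W) with t = 3/2, so WQ:QU = t:(1−t) = 3/2:-1/2

WQ:QU = -3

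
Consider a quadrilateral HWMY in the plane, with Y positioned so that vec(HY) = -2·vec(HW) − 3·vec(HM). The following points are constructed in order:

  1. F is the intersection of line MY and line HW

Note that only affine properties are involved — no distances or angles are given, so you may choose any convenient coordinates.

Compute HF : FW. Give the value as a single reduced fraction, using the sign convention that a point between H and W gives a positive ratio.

HF:FW = -1/3

Choose coordinates H = (0, 0), W = (1, 0), M = (0, 1), Y = (-2, -3).
1. F is the intersection of line MY and line HW ⇒ F = (-1/2, 0)
F = H + t·(W−H) with t = -1/2, so HF:FW = t:(1−t) = -1/2:3/2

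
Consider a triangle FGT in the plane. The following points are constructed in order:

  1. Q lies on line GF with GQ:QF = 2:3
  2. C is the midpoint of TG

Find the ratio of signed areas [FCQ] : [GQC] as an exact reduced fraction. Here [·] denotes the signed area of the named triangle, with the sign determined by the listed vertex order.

Assign F = (0, 0), G = (1, 0), T = (0, 1) — the answer is frame-independent, so this choice is without loss of generality.
1. Q lies on line GF with GQ:QF = 2:3 ⇒ Q = (3/5, 0)
2. C is the midpoint of TG ⇒ C = (1/2, 1/2)
2·[FCQ] = -3/10, 2·[GQC] = -1/5
[FCQ]:[GQC] = -3/10:-1/5 = 3/2

[FCQ]:[GQC] = 3/2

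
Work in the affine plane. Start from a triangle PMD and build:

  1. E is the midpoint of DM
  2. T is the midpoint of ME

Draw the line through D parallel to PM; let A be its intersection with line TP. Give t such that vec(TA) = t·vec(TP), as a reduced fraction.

Work in coordinates with P = (0, 0), M = (1, 0), D = (0, 1).
1. E is the midpoint of DM ⇒ E = (1/2, 1/2)
2. T is the midpoint of ME ⇒ T = (3/4, 1/4)
through D parallel to PM: direction (1, 0); meets TP at A = (3, 1)
A = T + t·(P−T) with t = -3

t = -3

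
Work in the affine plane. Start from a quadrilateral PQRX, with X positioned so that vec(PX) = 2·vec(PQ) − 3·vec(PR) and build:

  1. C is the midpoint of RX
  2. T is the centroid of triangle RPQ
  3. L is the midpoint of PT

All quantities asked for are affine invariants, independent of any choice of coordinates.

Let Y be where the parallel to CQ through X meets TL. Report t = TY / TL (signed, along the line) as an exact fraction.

Work in coordinates with P = (0, 0), Q = (1, 0), R = (0, 1), X = (2, -3).
1. C is the midpoint of RX ⇒ C = (1, -1)
2. T is the centroid of triangle RPQ ⇒ T = (1/3, 1/3)
3. L is the midpoint of PT ⇒ L = (1/6, 1/6)
through X parallel to CQ: direction (0, 1); meets TL at Y = (2, 2)
Y = T + t·(L−T) with t = -10

t = -10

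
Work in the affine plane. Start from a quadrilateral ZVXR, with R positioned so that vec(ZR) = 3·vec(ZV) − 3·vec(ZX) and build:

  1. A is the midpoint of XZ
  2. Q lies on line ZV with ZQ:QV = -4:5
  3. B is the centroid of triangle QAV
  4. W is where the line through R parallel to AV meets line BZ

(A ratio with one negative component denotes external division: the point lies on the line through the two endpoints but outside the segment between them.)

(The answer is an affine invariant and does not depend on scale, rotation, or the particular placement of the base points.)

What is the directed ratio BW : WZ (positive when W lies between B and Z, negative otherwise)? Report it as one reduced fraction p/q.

BW:WZ = -7/9

Choose coordinates Z = (0, 0), V = (1, 0), X = (0, 1), R = (3, -3).
1. A is the midpoint of XZ ⇒ A = (0, 1/2)
2. Q lies on line ZV with ZQ:QV = -4:5 ⇒ Q = (-4, 0)
3. B is the centroid of triangle QAV ⇒ B = (-1, 1/6)
4. W is where the line through R parallel to AV meets line BZ ⇒ W = (-9/2, 3/4)
W = B + t·(Z−B) with t = -7/2, so BW:WZ = t:(1−t) = -7/2:9/2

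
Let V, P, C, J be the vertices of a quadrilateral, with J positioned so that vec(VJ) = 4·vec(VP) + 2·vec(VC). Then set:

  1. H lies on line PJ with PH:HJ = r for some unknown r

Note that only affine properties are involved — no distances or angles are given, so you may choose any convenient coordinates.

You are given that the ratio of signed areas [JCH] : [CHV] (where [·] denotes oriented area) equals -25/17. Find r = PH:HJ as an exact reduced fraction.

r = 3/5

Set V = (0, 0), P = (1, 0), C = (0, 1), J = (4, 2); any affine frame gives the same invariant.
1. With PH:HJ = r, write λ = r/(r+1) so H = P + λ·(J−P); H is affine-linear in λ
Every point depending on H is an affine combination of H and λ-independent points, so each such coordinate is linear in λ; the λ² term in each signed area is a multiple of (J−P)×(J−P) = 0, so 2·[JCH] and 2·[CHV] are each linear in λ. Evaluating at λ=0 and λ=1:
  2·[JCH] = -5·λ + 5,   2·[CHV] = -3·λ − 1
So [JCH]:[CHV] = (-5·λ + 5) / (-3·λ − 1). Setting this equal to -25/17:
  -5·λ + 5 = -25/17·(-3·λ − 1)  ⇒  λ = 3/8
Then r = λ/(1−λ) = (3/8)/(5/8) = 3/5. Check: with r = 3/5, H = (17/8, 3/4) and [JCH]:[CHV] = -25/17 as required.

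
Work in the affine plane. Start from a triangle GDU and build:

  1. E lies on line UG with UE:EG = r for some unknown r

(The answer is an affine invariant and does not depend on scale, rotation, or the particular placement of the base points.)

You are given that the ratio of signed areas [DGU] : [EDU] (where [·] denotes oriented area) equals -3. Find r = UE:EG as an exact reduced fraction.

r = 1/2

Work in coordinates with G = (0, 0), D = (1, 0), U = (0, 1).
1. With UE:EG = r, write λ = r/(r+1) so E = U + λ·(G−U); E is affine-linear in λ
Every point depending on E is an affine combination of E and λ-independent points, so each such coordinate is linear in λ; the λ² term in each signed area is a multiple of (G−U)×(G−U) = 0, so 2·[DGU] and 2·[EDU] are each linear in λ. Evaluating at λ=0 and λ=1:
  2·[DGU] = -1,   2·[EDU] = λ
So [DGU]:[EDU] = (-1) / (λ). Setting this equal to -3:
  -1 = -3·(λ)  ⇒  λ = 1/3
Then r = λ/(1−λ) = (1/3)/(2/3) = 1/2. Check: with r = 1/2, E = (0, 2/3) and [DGU]:[EDU] = -3 as required.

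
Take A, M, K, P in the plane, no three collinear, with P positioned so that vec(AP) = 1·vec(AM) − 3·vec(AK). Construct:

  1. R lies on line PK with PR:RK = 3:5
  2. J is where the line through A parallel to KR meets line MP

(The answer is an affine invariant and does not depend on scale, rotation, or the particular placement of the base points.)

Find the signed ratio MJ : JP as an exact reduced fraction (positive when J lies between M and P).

Assign A = (0, 0), M = (1, 0), K = (0, 1), P = (1, -3) — the answer is frame-independent, so this choice is without loss of generality.
1. R lies on line PK with PR:RK = 3:5 ⇒ R = (5/8, -3/2)
2. J is where the line through A parallel to KR meets line MP ⇒ J = (1, -4)
J = M + t·(P−M) with t = 4/3, so MJ:JP = t:(1−t) = 4/3:-1/3

MJ:JP = -4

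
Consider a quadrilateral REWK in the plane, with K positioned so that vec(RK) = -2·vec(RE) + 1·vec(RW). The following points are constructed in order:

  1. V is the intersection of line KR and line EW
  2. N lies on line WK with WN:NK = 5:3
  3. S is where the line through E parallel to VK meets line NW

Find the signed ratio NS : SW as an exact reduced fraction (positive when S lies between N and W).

Choose coordinates R = (0, 0), E = (1, 0), W = (0, 1), K = (-2, 1).
1. V is the intersection of line KR and line EW ⇒ V = (2, -1)
2. N lies on line WK with WN:NK = 5:3 ⇒ N = (-5/4, 1)
3. S is where the line through E parallel to VK meets line NW ⇒ S = (-1, 1)
S = N + t·(W−N) with t = 1/5, so NS:SW = t:(1−t) = 1/5:4/5

NS:SW = 1/4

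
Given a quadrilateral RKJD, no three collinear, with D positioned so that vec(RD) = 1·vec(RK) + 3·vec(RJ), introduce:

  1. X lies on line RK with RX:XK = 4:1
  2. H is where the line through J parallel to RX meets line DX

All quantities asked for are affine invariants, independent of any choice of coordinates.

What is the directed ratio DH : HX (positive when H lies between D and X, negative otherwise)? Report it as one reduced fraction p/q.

DH:HX = 2

Assign R = (0, 0), K = (1, 0), J = (0, 1), D = (1, 3) — the answer is frame-independent, so this choice is without loss of generality.
1. X lies on line RK with RX:XK = 4:1 ⇒ X = (4/5, 0)
2. H is where the line through J parallel to RX meets line DX ⇒ H = (13/15, 1)
H = D + t·(X−D) with t = 2/3, so DH:HX = t:(1−t) = 2/3:1/3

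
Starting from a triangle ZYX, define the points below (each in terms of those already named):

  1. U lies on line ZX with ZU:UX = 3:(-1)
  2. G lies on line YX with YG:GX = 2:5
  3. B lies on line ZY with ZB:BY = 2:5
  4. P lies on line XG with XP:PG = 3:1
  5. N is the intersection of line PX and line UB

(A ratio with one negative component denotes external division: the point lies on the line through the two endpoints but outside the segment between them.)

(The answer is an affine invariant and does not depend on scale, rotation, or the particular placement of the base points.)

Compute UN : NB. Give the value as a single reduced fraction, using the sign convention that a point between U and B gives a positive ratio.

Assign Z = (0, 0), Y = (1, 0), X = (0, 1) — the answer is frame-independent, so this choice is without loss of generality.
1. U lies on line ZX with ZU:UX = 3:(-1) ⇒ U = (0, 3/2)
2. G lies on line YX with YG:GX = 2:5 ⇒ G = (5/7, 2/7)
3. B lies on line ZY with ZB:BY = 2:5 ⇒ B = (2/7, 0)
4. P lies on line XG with XP:PG = 3:1 ⇒ P = (15/28, 13/28)
5. N is the intersection of line PX and line UB ⇒ N = (2/17, 15/17)
N = U + t·(B−U) with t = 7/17, so UN:NB = t:(1−t) = 7/17:10/17

UN:NB = 7/10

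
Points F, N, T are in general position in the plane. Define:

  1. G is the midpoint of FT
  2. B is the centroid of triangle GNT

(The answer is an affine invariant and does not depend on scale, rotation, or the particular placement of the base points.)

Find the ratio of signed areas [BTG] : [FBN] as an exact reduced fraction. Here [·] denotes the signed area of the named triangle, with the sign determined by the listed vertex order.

Set F = (0, 0), N = (1, 0), T = (0, 1); any affine frame gives the same invariant.
1. G is the midpoint of FT ⇒ G = (0, 1/2)
2. B is the centroid of triangle GNT ⇒ B = (1/3, 1/2)
2·[BTG] = 1/6, 2·[FBN] = -1/2
[BTG]:[FBN] = 1/6:-1/2 = -1/3

[BTG]:[FBN] = -1/3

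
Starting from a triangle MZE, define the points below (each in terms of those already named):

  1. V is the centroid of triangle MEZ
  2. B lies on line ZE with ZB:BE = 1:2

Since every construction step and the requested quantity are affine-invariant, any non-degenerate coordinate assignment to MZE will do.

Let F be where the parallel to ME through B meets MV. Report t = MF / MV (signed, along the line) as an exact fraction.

Work in coordinates with M = (0, 0), Z = (1, 0), E = (0, 1).
1. V is the centroid of triangle MEZ ⇒ V = (1/3, 1/3)
2. B lies on line ZE with ZB:BE = 1:2 ⇒ B = (2/3, 1/3)
through B parallel to ME: direction (0, 1); meets MV at F = (2/3, 2/3)
F = M + t·(V−M) with t = 2

t = 2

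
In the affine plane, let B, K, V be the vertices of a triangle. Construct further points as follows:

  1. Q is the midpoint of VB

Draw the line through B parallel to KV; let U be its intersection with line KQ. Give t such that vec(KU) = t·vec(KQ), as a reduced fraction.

t = 2

Set B = (0, 0), K = (1, 0), V = (0, 1); any affine frame gives the same invariant.
1. Q is the midpoint of VB ⇒ Q = (0, 1/2)
through B parallel to KV: direction (-1, 1); meets KQ at U = (-1, 1)
U = K + t·(Q−K) with t = 2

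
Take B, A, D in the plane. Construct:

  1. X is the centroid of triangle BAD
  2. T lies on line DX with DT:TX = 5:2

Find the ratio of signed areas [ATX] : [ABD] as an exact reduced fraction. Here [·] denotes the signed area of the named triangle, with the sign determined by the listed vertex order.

[ATX]:[ABD] = -2/21

Assign B = (0, 0), A = (1, 0), D = (0, 1) — the answer is frame-independent, so this choice is without loss of generality.
1. X is the centroid of triangle BAD ⇒ X = (1/3, 1/3)
2. T lies on line DX with DT:TX = 5:2 ⇒ T = (5/21, 11/21)
2·[ATX] = 2/21, 2·[ABD] = -1
[ATX]:[ABD] = 2/21:-1 = -2/21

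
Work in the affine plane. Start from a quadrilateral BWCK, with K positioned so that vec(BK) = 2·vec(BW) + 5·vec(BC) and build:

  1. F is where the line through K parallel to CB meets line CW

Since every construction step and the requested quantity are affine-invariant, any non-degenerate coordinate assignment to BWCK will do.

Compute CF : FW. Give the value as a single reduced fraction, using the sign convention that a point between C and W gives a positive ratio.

Set B = (0, 0), W = (1, 0), C = (0, 1), K = (2, 5); any affine frame gives the same invariant.
1. F is where the line through K parallel to CB meets line CW ⇒ F = (2, -1)
F = C + t·(W−C) with t = 2, so CF:FW = t:(1−t) = 2:-1

CF:FW = -2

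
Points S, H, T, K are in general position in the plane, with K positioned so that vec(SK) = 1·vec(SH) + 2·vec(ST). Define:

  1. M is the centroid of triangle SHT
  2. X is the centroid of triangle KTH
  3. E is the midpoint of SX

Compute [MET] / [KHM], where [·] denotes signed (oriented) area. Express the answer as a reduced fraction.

[MET]:[KHM] = -1/24

Set S = (0, 0), H = (1, 0), T = (0, 1), K = (1, 2); any affine frame gives the same invariant.
1. M is the centroid of triangle SHT ⇒ M = (1/3, 1/3)
2. X is the centroid of triangle KTH ⇒ X = (2/3, 1)
3. E is the midpoint of SX ⇒ E = (1/3, 1/2)
2·[MET] = 1/18, 2·[KHM] = -4/3
[MET]:[KHM] = 1/18:-4/3 = -1/24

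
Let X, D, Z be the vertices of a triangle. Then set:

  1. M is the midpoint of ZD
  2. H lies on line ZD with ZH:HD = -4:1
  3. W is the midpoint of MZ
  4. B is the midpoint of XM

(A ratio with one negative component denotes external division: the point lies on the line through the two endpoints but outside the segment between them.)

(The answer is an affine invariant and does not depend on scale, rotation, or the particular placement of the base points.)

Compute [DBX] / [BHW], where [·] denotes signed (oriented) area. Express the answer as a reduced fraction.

Choose coordinates X = (0, 0), D = (1, 0), Z = (0, 1).
1. M is the midpoint of ZD ⇒ M = (1/2, 1/2)
2. H lies on line ZD with ZH:HD = -4:1 ⇒ H = (4/3, -1/3)
3. W is the midpoint of MZ ⇒ W = (1/4, 3/4)
4. B is the midpoint of XM ⇒ B = (1/4, 1/4)
2·[DBX] = 1/4, 2·[BHW] = 13/24
[DBX]:[BHW] = 1/4:13/24 = 6/13

[DBX]:[BHW] = 6/13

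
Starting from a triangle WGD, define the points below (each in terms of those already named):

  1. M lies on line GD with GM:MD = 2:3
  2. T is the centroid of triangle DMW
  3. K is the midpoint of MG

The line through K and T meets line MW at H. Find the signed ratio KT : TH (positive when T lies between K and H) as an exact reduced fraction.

Assign W = (0, 0), G = (1, 0), D = (0, 1) — the answer is frame-independent, so this choice is without loss of generality.
1. M lies on line GD with GM:MD = 2:3 ⇒ M = (3/5, 2/5)
2. T is the centroid of triangle DMW ⇒ T = (1/5, 7/15)
3. K is the midpoint of MG ⇒ K = (4/5, 1/5)
line KT meets MW at H = (1/2, 1/3)
T = K + t·(H−K) with t = 2, so KT:TH = 2:-1

KT:TH = -2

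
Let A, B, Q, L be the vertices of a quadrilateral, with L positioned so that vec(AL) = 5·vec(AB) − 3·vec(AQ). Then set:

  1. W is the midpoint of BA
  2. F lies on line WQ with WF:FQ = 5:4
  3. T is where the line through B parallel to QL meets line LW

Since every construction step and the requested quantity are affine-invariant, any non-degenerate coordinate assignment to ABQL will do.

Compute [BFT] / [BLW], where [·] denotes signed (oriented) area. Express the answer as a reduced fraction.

[BFT]:[BLW] = -1/9

Set A = (0, 0), B = (1, 0), Q = (0, 1), L = (5, -3); any affine frame gives the same invariant.
1. W is the midpoint of BA ⇒ W = (1/2, 0)
2. F lies on line WQ with WF:FQ = 5:4 ⇒ F = (2/9, 5/9)
3. T is where the line through B parallel to QL meets line LW ⇒ T = (7/2, -2)
2·[BFT] = 1/6, 2·[BLW] = -3/2
[BFT]:[BLW] = 1/6:-3/2 = -1/9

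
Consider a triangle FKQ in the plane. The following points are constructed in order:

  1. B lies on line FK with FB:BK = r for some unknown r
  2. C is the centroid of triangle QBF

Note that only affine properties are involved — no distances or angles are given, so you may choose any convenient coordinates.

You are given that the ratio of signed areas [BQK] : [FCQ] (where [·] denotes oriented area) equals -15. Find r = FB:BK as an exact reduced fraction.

Choose coordinates F = (0, 0), K = (1, 0), Q = (0, 1).
1. With FB:BK = r, write λ = r/(r+1) so B = F + λ·(K−F); B is affine-linear in λ
2. C is the centroid of triangle QBF ⇒ C is an affine combination of earlier points and hence also affine-linear in λ
Every point depending on B is an affine combination of B and λ-independent points, so each such coordinate is linear in λ; the λ² term in each signed area is a multiple of (K−F)×(K−F) = 0, so 2·[BQK] and 2·[FCQ] are each linear in λ. Evaluating at λ=0 and λ=1:
  2·[BQK] = λ − 1,   2·[FCQ] = 1/3·λ
So [BQK]:[FCQ] = (λ − 1) / (1/3·λ). Setting this equal to -15:
  λ − 1 = -15·(1/3·λ)  ⇒  λ = 1/6
Then r = λ/(1−λ) = (1/6)/(5/6) = 1/5. Check: with r = 1/5, B = (1/6, 0) and [BQK]:[FCQ] = -15 as required.

r = 1/5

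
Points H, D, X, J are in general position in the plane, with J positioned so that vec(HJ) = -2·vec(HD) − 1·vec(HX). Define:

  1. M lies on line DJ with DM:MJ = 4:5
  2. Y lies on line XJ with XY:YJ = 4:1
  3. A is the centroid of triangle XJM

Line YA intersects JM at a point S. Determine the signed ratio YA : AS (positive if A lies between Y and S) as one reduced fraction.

YA:AS = -2/5

Assign H = (0, 0), D = (1, 0), X = (0, 1), J = (-2, -1) — the answer is frame-independent, so this choice is without loss of generality.
1. M lies on line DJ with DM:MJ = 4:5 ⇒ M = (-1/3, -4/9)
2. Y lies on line XJ with XY:YJ = 4:1 ⇒ Y = (-8/5, -3/5)
3. A is the centroid of triangle XJM ⇒ A = (-7/9, -4/27)
line YA meets JM at S = (-17/6, -23/18)
A = Y + t·(S−Y) with t = -2/3, so YA:AS = -2/3:5/3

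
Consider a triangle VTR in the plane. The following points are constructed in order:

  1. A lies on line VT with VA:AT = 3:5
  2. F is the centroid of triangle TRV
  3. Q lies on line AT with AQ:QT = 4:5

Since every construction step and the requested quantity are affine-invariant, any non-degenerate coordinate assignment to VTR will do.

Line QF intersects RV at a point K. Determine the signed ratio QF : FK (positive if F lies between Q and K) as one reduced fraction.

Set V = (0, 0), T = (1, 0), R = (0, 1); any affine frame gives the same invariant.
1. A lies on line VT with VA:AT = 3:5 ⇒ A = (3/8, 0)
2. F is the centroid of triangle TRV ⇒ F = (1/3, 1/3)
3. Q lies on line AT with AQ:QT = 4:5 ⇒ Q = (47/72, 0)
line QF meets RV at K = (0, 47/69)
F = Q + t·(K−Q) with t = 23/47, so QF:FK = 23/47:24/47

QF:FK = 23/24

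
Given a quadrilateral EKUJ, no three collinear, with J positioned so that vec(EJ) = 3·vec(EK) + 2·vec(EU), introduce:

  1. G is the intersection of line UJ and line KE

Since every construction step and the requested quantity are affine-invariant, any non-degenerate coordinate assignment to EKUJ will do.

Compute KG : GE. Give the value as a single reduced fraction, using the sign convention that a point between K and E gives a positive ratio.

KG:GE = -4/3

Assign E = (0, 0), K = (1, 0), U = (0, 1), J = (3, 2) — the answer is frame-independent, so this choice is without loss of generality.
1. G is the intersection of line UJ and line KE ⇒ G = (-3, 0)
G = K + t·(E−K) with t = 4, so KG:GE = t:(1−t) = 4:-3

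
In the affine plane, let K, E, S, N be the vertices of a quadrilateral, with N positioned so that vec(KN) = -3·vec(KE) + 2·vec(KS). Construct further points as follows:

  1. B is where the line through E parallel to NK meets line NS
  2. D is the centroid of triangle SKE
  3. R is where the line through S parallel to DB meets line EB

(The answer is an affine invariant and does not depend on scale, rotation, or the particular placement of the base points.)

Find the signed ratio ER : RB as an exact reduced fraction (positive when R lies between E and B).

Assign K = (0, 0), E = (1, 0), S = (0, 1), N = (-3, 2) — the answer is frame-independent, so this choice is without loss of generality.
1. B is where the line through E parallel to NK meets line NS ⇒ B = (-1, 4/3)
2. D is the centroid of triangle SKE ⇒ D = (1/3, 1/3)
3. R is where the line through S parallel to DB meets line EB ⇒ R = (4, -2)
R = E + t·(B−E) with t = -3/2, so ER:RB = t:(1−t) = -3/2:5/2

ER:RB = -3/5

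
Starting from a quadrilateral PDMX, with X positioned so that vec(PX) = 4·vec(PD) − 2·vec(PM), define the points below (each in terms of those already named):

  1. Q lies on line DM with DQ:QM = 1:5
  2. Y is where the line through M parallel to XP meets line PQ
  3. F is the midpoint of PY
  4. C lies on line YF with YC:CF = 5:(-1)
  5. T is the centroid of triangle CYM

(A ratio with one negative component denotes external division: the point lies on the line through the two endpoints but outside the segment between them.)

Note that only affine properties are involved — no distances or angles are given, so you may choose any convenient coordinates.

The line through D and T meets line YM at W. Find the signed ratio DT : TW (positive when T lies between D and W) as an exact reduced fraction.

DT:TW = 7/5

Assign P = (0, 0), D = (1, 0), M = (0, 1), X = (4, -2) — the answer is frame-independent, so this choice is without loss of generality.
1. Q lies on line DM with DQ:QM = 1:5 ⇒ Q = (5/6, 1/6)
2. Y is where the line through M parallel to XP meets line PQ ⇒ Y = (10/7, 2/7)
3. F is the midpoint of PY ⇒ F = (5/7, 1/7)
4. C lies on line YF with YC:CF = 5:(-1) ⇒ C = (15/28, 3/28)
5. T is the centroid of triangle CYM ⇒ T = (55/84, 13/28)
line DT meets YM at W = (20/49, 39/49)
T = D + t·(W−D) with t = 7/12, so DT:TW = 7/12:5/12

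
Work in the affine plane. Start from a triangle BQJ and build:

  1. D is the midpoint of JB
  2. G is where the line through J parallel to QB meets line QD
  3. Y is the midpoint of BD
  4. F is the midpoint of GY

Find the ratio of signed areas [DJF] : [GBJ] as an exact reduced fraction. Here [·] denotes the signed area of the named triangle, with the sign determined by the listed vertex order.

[DJF]:[GBJ] = 1/4

Work in coordinates with B = (0, 0), Q = (1, 0), J = (0, 1).
1. D is the midpoint of JB ⇒ D = (0, 1/2)
2. G is where the line through J parallel to QB meets line QD ⇒ G = (-1, 1)
3. Y is the midpoint of BD ⇒ Y = (0, 1/4)
4. F is the midpoint of GY ⇒ F = (-1/2, 5/8)
2·[DJF] = 1/4, 2·[GBJ] = 1
[DJF]:[GBJ] = 1/4:1 = 1/4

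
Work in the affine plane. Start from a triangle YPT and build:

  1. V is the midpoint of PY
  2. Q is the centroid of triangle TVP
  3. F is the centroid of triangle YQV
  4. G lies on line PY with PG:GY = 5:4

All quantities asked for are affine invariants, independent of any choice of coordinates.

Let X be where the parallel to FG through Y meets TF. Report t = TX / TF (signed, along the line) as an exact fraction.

Choose coordinates Y = (0, 0), P = (1, 0), T = (0, 1).
1. V is the midpoint of PY ⇒ V = (1/2, 0)
2. Q is the centroid of triangle TVP ⇒ Q = (1/2, 1/3)
3. F is the centroid of triangle YQV ⇒ F = (1/3, 1/9)
4. G lies on line PY with PG:GY = 5:4 ⇒ G = (4/9, 0)
through Y parallel to FG: direction (1/9, -1/9); meets TF at X = (3/5, -3/5)
X = T + t·(F−T) with t = 9/5

t = 9/5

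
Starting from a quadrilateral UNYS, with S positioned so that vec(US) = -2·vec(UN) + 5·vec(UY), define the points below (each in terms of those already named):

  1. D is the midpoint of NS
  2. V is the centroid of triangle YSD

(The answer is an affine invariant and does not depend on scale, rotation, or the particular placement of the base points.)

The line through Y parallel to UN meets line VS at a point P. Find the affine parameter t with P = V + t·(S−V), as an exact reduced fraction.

Choose coordinates U = (0, 0), N = (1, 0), Y = (0, 1), S = (-2, 5).
1. D is the midpoint of NS ⇒ D = (-1/2, 5/2)
2. V is the centroid of triangle YSD ⇒ V = (-5/6, 17/6)
through Y parallel to UN: direction (1, 0); meets VS at P = (2/13, 1)
P = V + t·(S−V) with t = -11/13

t = -11/13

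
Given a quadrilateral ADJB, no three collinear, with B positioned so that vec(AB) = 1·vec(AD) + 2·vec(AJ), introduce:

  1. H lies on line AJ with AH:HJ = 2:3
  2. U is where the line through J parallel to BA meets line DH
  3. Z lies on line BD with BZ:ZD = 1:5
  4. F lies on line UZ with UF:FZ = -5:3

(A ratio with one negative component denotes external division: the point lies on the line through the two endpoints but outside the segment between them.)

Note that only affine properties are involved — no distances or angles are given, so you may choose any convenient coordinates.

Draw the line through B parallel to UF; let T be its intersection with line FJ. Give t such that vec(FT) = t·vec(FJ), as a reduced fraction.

t = 5/4

Assign A = (0, 0), D = (1, 0), J = (0, 1), B = (1, 2) — the answer is frame-independent, so this choice is without loss of generality.
1. H lies on line AJ with AH:HJ = 2:3 ⇒ H = (0, 2/5)
2. U is where the line through J parallel to BA meets line DH ⇒ U = (-1/4, 1/2)
3. Z lies on line BD with BZ:ZD = 1:5 ⇒ Z = (1, 5/3)
4. F lies on line UZ with UF:FZ = -5:3 ⇒ F = (23/8, 41/12)
through B parallel to UF: direction (25/8, 35/12); meets FJ at T = (-23/32, 19/48)
T = F + t·(J−F) with t = 5/4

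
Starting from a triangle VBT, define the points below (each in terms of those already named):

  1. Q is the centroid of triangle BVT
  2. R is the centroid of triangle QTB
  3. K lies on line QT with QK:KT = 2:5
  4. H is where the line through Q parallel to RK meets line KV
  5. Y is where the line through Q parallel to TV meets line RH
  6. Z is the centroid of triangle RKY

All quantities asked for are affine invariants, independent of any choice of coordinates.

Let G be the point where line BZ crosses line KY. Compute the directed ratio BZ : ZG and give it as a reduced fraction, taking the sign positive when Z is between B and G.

Assign V = (0, 0), B = (1, 0), T = (0, 1) — the answer is frame-independent, so this choice is without loss of generality.
1. Q is the centroid of triangle BVT ⇒ Q = (1/3, 1/3)
2. R is the centroid of triangle QTB ⇒ R = (4/9, 4/9)
3. K lies on line QT with QK:KT = 2:5 ⇒ K = (5/21, 11/21)
4. H is where the line through Q parallel to RK meets line KV ⇒ H = (5/28, 11/28)
5. Y is where the line through Q parallel to TV meets line RH ⇒ Y = (1/3, 85/201)
6. Z is the centroid of triangle RKY ⇒ Z = (64/189, 5872/12663)
line BZ meets KY at G = (628/3003, 111568/201201)
Z = B + t·(G−B) with t = 143/171, so BZ:ZG = 143/171:28/171

BZ:ZG = 143/28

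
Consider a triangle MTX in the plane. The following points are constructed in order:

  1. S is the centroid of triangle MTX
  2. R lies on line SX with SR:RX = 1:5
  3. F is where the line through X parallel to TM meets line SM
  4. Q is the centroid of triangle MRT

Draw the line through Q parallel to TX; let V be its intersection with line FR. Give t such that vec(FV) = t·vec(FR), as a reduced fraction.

t = 77/69

Assign M = (0, 0), T = (1, 0), X = (0, 1) — the answer is frame-independent, so this choice is without loss of generality.
1. S is the centroid of triangle MTX ⇒ S = (1/3, 1/3)
2. R lies on line SX with SR:RX = 1:5 ⇒ R = (5/18, 4/9)
3. F is where the line through X parallel to TM meets line SM ⇒ F = (1, 1)
4. Q is the centroid of triangle MRT ⇒ Q = (23/54, 4/27)
through Q parallel to TX: direction (-1, 1); meets FR at V = (241/1242, 236/621)
V = F + t·(R−F) with t = 77/69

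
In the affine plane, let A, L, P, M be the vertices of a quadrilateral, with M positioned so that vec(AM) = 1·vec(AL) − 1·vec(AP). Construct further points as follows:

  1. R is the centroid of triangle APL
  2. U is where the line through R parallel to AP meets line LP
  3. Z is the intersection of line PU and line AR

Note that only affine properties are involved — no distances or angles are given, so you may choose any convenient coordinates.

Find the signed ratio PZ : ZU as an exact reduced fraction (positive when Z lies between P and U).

Assign A = (0, 0), L = (1, 0), P = (0, 1), M = (1, -1) — the answer is frame-independent, so this choice is without loss of generality.
1. R is the centroid of triangle APL ⇒ R = (1/3, 1/3)
2. U is where the line through R parallel to AP meets line LP ⇒ U = (1/3, 2/3)
3. Z is the intersection of line PU and line AR ⇒ Z = (1/2, 1/2)
Z = P + t·(U−P) with t = 3/2, so PZ:ZU = t:(1−t) = 3/2:-1/2

PZ:ZU = -3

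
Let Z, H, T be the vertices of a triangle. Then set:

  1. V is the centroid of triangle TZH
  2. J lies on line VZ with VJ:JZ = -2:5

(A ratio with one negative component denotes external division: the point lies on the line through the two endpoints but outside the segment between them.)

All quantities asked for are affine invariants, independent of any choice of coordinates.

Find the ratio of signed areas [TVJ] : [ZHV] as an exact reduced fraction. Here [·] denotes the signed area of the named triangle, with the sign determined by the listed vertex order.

[TVJ]:[ZHV] = 2/3

Assign Z = (0, 0), H = (1, 0), T = (0, 1) — the answer is frame-independent, so this choice is without loss of generality.
1. V is the centroid of triangle TZH ⇒ V = (1/3, 1/3)
2. J lies on line VZ with VJ:JZ = -2:5 ⇒ J = (5/9, 5/9)
2·[TVJ] = 2/9, 2·[ZHV] = 1/3
[TVJ]:[ZHV] = 2/9:1/3 = 2/3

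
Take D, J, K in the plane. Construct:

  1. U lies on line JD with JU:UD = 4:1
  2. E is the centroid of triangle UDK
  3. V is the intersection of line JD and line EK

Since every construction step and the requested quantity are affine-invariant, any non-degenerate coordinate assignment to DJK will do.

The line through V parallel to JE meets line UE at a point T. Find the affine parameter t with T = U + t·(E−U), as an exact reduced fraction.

t = -1/8

Choose coordinates D = (0, 0), J = (1, 0), K = (0, 1).
1. U lies on line JD with JU:UD = 4:1 ⇒ U = (1/5, 0)
2. E is the centroid of triangle UDK ⇒ E = (1/15, 1/3)
3. V is the intersection of line JD and line EK ⇒ V = (1/10, 0)
through V parallel to JE: direction (-14/15, 1/3); meets UE at T = (13/60, -1/24)
T = U + t·(E−U) with t = -1/8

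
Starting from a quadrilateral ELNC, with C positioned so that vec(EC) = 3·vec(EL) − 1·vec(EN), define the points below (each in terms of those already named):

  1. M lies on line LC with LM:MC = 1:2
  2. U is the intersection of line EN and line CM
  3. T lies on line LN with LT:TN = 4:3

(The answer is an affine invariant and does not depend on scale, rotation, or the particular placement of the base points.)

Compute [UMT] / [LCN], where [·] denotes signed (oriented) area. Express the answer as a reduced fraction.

Set E = (0, 0), L = (1, 0), N = (0, 1), C = (3, -1); any affine frame gives the same invariant.
1. M lies on line LC with LM:MC = 1:2 ⇒ M = (5/3, -1/3)
2. U is the intersection of line EN and line CM ⇒ U = (0, 1/2)
3. T lies on line LN with LT:TN = 4:3 ⇒ T = (3/7, 4/7)
2·[UMT] = 10/21, 2·[LCN] = 1
[UMT]:[LCN] = 10/21:1 = 10/21

[UMT]:[LCN] = 10/21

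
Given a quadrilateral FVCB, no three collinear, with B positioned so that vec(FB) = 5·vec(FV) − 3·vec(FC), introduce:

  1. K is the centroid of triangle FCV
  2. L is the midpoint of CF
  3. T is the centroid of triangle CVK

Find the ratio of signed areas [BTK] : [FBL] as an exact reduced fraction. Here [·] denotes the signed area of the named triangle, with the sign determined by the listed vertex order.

[BTK]:[FBL] = 16/45

Choose coordinates F = (0, 0), V = (1, 0), C = (0, 1), B = (5, -3).
1. K is the centroid of triangle FCV ⇒ K = (1/3, 1/3)
2. L is the midpoint of CF ⇒ L = (0, 1/2)
3. T is the centroid of triangle CVK ⇒ T = (4/9, 4/9)
2·[BTK] = 8/9, 2·[FBL] = 5/2
[BTK]:[FBL] = 8/9:5/2 = 16/45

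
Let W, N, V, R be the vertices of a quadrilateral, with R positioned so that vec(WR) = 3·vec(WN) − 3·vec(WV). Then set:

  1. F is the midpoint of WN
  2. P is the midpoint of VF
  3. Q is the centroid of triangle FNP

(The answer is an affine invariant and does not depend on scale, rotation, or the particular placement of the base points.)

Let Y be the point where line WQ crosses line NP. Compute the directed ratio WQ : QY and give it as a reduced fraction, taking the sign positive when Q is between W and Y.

WQ:QY = 5

Assign W = (0, 0), N = (1, 0), V = (0, 1), R = (3, -3) — the answer is frame-independent, so this choice is without loss of generality.
1. F is the midpoint of WN ⇒ F = (1/2, 0)
2. P is the midpoint of VF ⇒ P = (1/4, 1/2)
3. Q is the centroid of triangle FNP ⇒ Q = (7/12, 1/6)
line WQ meets NP at Y = (7/10, 1/5)
Q = W + t·(Y−W) with t = 5/6, so WQ:QY = 5/6:1/6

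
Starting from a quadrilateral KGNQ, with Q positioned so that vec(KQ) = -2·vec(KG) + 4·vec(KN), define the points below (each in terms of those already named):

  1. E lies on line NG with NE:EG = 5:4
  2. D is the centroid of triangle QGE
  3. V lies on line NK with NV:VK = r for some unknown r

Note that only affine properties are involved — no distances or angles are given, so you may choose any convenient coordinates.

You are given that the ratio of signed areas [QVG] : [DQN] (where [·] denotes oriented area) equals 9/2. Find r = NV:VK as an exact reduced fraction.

Set K = (0, 0), G = (1, 0), N = (0, 1), Q = (-2, 4); any affine frame gives the same invariant.
1. E lies on line NG with NE:EG = 5:4 ⇒ E = (5/9, 4/9)
2. D is the centroid of triangle QGE ⇒ D = (-4/27, 40/27)
3. With NV:VK = r, write λ = r/(r+1) so V = N + λ·(K−N); V is affine-linear in λ
Every point depending on V is an affine combination of V and λ-independent points, so each such coordinate is linear in λ; the λ² term in each signed area is a multiple of (K−N)×(K−N) = 0, so 2·[QVG] and 2·[DQN] are each linear in λ. Evaluating at λ=0 and λ=1:
  2·[QVG] = 3·λ + 1,   2·[DQN] = 14/27
So [QVG]:[DQN] = (3·λ + 1) / (14/27). Setting this equal to 9/2:
  3·λ + 1 = 9/2·(14/27)  ⇒  λ = 4/9
Then r = λ/(1−λ) = (4/9)/(5/9) = 4/5. Check: with r = 4/5, V = (0, 5/9) and [QVG]:[DQN] = 9/2 as required.

r = 4/5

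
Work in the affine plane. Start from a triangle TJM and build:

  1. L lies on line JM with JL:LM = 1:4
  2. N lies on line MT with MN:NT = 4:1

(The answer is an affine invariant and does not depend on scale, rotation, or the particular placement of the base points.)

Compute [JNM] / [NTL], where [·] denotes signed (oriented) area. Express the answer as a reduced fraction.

[JNM]:[NTL] = -5

Assign T = (0, 0), J = (1, 0), M = (0, 1) — the answer is frame-independent, so this choice is without loss of generality.
1. L lies on line JM with JL:LM = 1:4 ⇒ L = (4/5, 1/5)
2. N lies on line MT with MN:NT = 4:1 ⇒ N = (0, 1/5)
2·[JNM] = -4/5, 2·[NTL] = 4/25
[JNM]:[NTL] = -4/5:4/25 = -5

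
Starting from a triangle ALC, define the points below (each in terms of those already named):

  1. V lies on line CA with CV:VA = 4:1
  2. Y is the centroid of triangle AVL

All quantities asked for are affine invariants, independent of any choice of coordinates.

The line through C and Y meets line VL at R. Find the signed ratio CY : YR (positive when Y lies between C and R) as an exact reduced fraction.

Assign A = (0, 0), L = (1, 0), C = (0, 1) — the answer is frame-independent, so this choice is without loss of generality.
1. V lies on line CA with CV:VA = 4:1 ⇒ V = (0, 1/5)
2. Y is the centroid of triangle AVL ⇒ Y = (1/3, 1/15)
line CY meets VL at R = (4/13, 9/65)
Y = C + t·(R−C) with t = 13/12, so CY:YR = 13/12:-1/12

CY:YR = -13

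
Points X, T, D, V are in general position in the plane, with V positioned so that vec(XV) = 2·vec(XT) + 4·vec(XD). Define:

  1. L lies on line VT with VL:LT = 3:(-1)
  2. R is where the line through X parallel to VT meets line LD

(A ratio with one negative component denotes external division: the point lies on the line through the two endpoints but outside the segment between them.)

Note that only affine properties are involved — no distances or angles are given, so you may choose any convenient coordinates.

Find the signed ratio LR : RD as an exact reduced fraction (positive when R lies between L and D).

LR:RD = 4

Work in coordinates with X = (0, 0), T = (1, 0), D = (0, 1), V = (2, 4).
1. L lies on line VT with VL:LT = 3:(-1) ⇒ L = (1/2, -2)
2. R is where the line through X parallel to VT meets line LD ⇒ R = (1/10, 2/5)
R = L + t·(D−L) with t = 4/5, so LR:RD = t:(1−t) = 4/5:1/5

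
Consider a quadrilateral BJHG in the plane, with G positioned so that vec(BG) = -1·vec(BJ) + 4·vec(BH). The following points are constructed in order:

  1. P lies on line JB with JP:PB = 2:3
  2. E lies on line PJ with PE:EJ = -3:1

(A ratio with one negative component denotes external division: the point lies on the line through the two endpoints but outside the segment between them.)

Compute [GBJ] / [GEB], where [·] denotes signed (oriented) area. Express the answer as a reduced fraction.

Assign B = (0, 0), J = (1, 0), H = (0, 1), G = (-1, 4) — the answer is frame-independent, so this choice is without loss of generality.
1. P lies on line JB with JP:PB = 2:3 ⇒ P = (3/5, 0)
2. E lies on line PJ with PE:EJ = -3:1 ⇒ E = (6/5, 0)
2·[GBJ] = 4, 2·[GEB] = -24/5
[GBJ]:[GEB] = 4:-24/5 = -5/6

[GBJ]:[GEB] = -5/6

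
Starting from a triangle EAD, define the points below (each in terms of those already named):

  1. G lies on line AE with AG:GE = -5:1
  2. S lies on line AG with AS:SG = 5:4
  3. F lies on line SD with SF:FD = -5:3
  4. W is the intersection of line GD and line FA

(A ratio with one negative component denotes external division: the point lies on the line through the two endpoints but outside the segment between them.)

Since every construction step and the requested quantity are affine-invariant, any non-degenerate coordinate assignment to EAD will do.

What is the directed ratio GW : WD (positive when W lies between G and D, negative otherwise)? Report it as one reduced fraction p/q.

GW:WD = -3

Assign E = (0, 0), A = (1, 0), D = (0, 1) — the answer is frame-independent, so this choice is without loss of generality.
1. G lies on line AE with AG:GE = -5:1 ⇒ G = (-1/4, 0)
2. S lies on line AG with AS:SG = 5:4 ⇒ S = (11/36, 0)
3. F lies on line SD with SF:FD = -5:3 ⇒ F = (-11/24, 5/2)
4. W is the intersection of line GD and line FA ⇒ W = (1/8, 3/2)
W = G + t·(D−G) with t = 3/2, so GW:WD = t:(1−t) = 3/2:-1/2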